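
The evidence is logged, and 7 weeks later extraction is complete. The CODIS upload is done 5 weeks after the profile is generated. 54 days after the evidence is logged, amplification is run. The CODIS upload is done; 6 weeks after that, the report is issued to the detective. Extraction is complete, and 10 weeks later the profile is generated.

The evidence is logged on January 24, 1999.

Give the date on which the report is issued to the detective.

August 8, 1999

The evidence is logged: Jan 24, 1999.
Extraction is complete: Jan 24, 1999 + 7 weeks = Mar 14, 1999.
The profile is generated: Mar 14, 1999 + 10 weeks = May 23, 1999.
The CODIS upload is done: May 23, 1999 + 5 weeks = Jun 27, 1999.
The report is issued to the detective: Jun 27, 1999 + 6 weeks = Aug 8, 1999.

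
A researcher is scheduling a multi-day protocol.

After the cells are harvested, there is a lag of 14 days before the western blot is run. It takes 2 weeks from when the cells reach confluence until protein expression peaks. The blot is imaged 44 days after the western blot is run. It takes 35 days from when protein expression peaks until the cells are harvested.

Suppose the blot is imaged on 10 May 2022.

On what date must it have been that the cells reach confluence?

The blot is imaged: May 10, 2022.
The western blot is run: May 10, 2022 − 44 days = Mar 27, 2022.
The cells are harvested: Mar 27, 2022 − 14 days = Mar 13, 2022.
Protein expression peaks: Mar 13, 2022 − 35 days = Feb 6, 2022.
The cells reach confluence: Feb 6, 2022 − 2 weeks = Jan 23, 2022.

23 January 2022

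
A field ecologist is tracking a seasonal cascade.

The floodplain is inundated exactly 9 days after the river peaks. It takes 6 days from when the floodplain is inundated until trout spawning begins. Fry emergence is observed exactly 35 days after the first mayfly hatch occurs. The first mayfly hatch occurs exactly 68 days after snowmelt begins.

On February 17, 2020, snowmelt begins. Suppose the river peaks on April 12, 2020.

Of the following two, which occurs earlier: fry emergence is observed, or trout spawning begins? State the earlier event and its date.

Trout spawning begins — April 27, 2020

Snowmelt begins: Feb 17, 2020.
The first mayfly hatch occurs: Feb 17, 2020 + 68 days = Apr 25, 2020.
Fry emergence is observed: Apr 25, 2020 + 35 days = May 30, 2020.
The river peaks: Apr 12, 2020.
The floodplain is inundated: Apr 12, 2020 + 9 days = Apr 21, 2020.
Trout spawning begins: Apr 21, 2020 + 6 days = Apr 27, 2020.
Comparing: fry emergence is observed on May 30, 2020 vs trout spawning begins on Apr 27, 2020. Earlier: trout spawning begins.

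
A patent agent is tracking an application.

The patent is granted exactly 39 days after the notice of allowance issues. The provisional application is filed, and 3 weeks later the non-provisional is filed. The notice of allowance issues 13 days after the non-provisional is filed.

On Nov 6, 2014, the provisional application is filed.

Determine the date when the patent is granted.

Jan 18, 2015

The provisional application is filed: Nov 6, 2014.
The non-provisional is filed: Nov 6, 2014 + 3 weeks = Nov 27, 2014.
The notice of allowance issues: Nov 27, 2014 + 13 days = Dec 10, 2014.
The patent is granted: Dec 10, 2014 + 39 days = Jan 18, 2015.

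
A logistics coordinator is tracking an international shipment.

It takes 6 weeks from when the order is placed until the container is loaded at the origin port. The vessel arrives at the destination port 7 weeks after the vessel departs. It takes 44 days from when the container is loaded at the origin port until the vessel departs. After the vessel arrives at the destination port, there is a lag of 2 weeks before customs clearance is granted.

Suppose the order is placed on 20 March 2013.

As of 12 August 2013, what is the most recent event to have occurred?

The order is placed: Mar 20, 2013.
The container is loaded at the origin port: Mar 20, 2013 + 6 weeks = May 1, 2013.
The vessel departs: May 1, 2013 + 44 days = Jun 14, 2013.
The vessel arrives at the destination port: Jun 14, 2013 + 7 weeks = Aug 2, 2013.
Customs clearance is granted: Aug 2, 2013 + 2 weeks = Aug 16, 2013.
Aug 12, 2013 falls between when the vessel arrives at the destination port (Aug 2, 2013) and when customs clearance is granted (Aug 16, 2013).

The vessel arrives at the destination port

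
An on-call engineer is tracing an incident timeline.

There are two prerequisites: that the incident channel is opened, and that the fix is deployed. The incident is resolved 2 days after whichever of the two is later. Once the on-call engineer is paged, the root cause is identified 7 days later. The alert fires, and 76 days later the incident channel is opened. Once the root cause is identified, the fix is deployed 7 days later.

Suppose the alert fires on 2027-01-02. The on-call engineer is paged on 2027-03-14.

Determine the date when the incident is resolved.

2027-03-30

The alert fires: Jan 2, 2027.
The incident channel is opened: Jan 2, 2027 + 76 days = Mar 19, 2027.
The on-call engineer is paged: Mar 14, 2027.
The root cause is identified: Mar 14, 2027 + 7 days = Mar 21, 2027.
The fix is deployed: Mar 21, 2027 + 7 days = Mar 28, 2027.
Both prerequisites met — the incident channel is opened (Mar 19, 2027), the fix is deployed (Mar 28, 2027); the later is Mar 28, 2027.
The incident is resolved: Mar 28, 2027 + 2 days = Mar 30, 2027.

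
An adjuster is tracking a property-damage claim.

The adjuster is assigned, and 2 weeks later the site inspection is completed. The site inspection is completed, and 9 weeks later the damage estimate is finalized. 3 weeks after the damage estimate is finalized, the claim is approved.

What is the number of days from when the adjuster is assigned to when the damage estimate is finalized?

Causal path: the adjuster is assigned → the site inspection is completed → the damage estimate is finalized.
Total delay along the path: 2 + 9 weeks = 11 weeks = 77 days.

77 days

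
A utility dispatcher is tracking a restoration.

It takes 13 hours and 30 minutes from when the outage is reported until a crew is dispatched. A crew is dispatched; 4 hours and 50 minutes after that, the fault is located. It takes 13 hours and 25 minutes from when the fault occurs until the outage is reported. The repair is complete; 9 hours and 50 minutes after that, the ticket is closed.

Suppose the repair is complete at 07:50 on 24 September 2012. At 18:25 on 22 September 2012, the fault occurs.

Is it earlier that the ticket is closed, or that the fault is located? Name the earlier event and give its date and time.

The repair is complete: 07:50 Sep 24, 2012.
The ticket is closed: 07:50 Sep 24, 2012 + 9h50m = 17:40 Sep 24, 2012.
The fault occurs: 18:25 Sep 22, 2012.
The outage is reported: 18:25 Sep 22, 2012 + 13h25m = 07:50 Sep 23, 2012.
A crew is dispatched: 07:50 Sep 23, 2012 + 13h30m = 21:20 Sep 23, 2012.
The fault is located: 21:20 Sep 23, 2012 + 4h50m = 02:10 Sep 24, 2012.
Comparing: the ticket is closed at 17:40 Sep 24, 2012 vs the fault is located at 02:10 Sep 24, 2012. Earlier: the fault is located.

The fault is located — 02:10 on 24 September 2012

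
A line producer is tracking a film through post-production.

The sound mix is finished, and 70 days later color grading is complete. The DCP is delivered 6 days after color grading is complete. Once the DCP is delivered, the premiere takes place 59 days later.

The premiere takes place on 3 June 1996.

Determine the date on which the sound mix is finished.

20 January 1996

The premiere takes place: Jun 3, 1996.
The DCP is delivered: Jun 3, 1996 − 59 days = Apr 5, 1996.
Color grading is complete: Apr 5, 1996 − 6 days = Mar 30, 1996.
The sound mix is finished: Mar 30, 1996 − 70 days = Jan 20, 1996.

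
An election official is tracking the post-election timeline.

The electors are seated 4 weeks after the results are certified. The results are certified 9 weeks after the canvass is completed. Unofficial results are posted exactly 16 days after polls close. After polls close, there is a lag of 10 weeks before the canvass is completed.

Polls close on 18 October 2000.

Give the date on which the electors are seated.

Polls close: Oct 18, 2000.
The canvass is completed: Oct 18, 2000 + 10 weeks = Dec 27, 2000.
The results are certified: Dec 27, 2000 + 9 weeks = Feb 28, 2001.
The electors are seated: Feb 28, 2001 + 4 weeks = Mar 28, 2001.

28 March 2001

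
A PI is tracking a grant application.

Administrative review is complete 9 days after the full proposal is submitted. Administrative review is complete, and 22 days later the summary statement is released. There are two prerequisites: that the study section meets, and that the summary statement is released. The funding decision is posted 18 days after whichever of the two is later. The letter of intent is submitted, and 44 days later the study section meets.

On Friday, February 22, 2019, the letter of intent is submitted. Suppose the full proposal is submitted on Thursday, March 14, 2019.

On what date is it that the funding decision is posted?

Thursday, May 2, 2019

The letter of intent is submitted: Feb 22, 2019.
The study section meets: Feb 22, 2019 + 44 days = Apr 7, 2019.
The full proposal is submitted: Mar 14, 2019.
Administrative review is complete: Mar 14, 2019 + 9 days = Mar 23, 2019.
The summary statement is released: Mar 23, 2019 + 22 days = Apr 14, 2019.
Both prerequisites met — the study section meets (Apr 7, 2019), the summary statement is released (Apr 14, 2019); the later is Apr 14, 2019.
The funding decision is posted: Apr 14, 2019 + 18 days = May 2, 2019.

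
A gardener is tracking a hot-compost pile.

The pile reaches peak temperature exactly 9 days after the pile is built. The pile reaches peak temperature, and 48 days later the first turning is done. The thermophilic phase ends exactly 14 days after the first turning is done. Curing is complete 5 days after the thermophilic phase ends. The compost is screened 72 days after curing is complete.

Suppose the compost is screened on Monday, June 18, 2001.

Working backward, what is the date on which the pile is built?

Sunday, January 21, 2001

The compost is screened: Jun 18, 2001.
Curing is complete: Jun 18, 2001 − 72 days = Apr 7, 2001.
The thermophilic phase ends: Apr 7, 2001 − 5 days = Apr 2, 2001.
The first turning is done: Apr 2, 2001 − 14 days = Mar 19, 2001.
The pile reaches peak temperature: Mar 19, 2001 − 48 days = Jan 30, 2001.
The pile is built: Jan 30, 2001 − 9 days = Jan 21, 2001.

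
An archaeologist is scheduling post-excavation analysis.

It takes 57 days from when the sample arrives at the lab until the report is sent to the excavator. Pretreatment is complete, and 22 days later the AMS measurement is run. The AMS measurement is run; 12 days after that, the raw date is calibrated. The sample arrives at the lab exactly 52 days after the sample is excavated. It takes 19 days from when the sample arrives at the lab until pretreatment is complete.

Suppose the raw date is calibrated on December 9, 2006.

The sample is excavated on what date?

The raw date is calibrated: Dec 9, 2006.
The AMS measurement is run: Dec 9, 2006 − 12 days = Nov 27, 2006.
Pretreatment is complete: Nov 27, 2006 − 22 days = Nov 5, 2006.
The sample arrives at the lab: Nov 5, 2006 − 19 days = Oct 17, 2006.
The sample is excavated: Oct 17, 2006 − 52 days = Aug 26, 2006.

August 26, 2006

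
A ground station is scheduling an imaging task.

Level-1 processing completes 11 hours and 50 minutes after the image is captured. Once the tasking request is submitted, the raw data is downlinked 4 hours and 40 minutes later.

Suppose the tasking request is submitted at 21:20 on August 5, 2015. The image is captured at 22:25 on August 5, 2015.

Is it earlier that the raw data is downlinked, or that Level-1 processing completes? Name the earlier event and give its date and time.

The raw data is downlinked — 02:00 on August 6, 2015

The tasking request is submitted: 21:20 Aug 5, 2015.
The raw data is downlinked: 21:20 Aug 5, 2015 + 4h40m = 02:00 Aug 6, 2015.
The image is captured: 22:25 Aug 5, 2015.
Level-1 processing completes: 22:25 Aug 5, 2015 + 11h50m = 10:15 Aug 6, 2015.
Comparing: the raw data is downlinked at 02:00 Aug 6, 2015 vs Level-1 processing completes at 10:15 Aug 6, 2015. Earlier: the raw data is downlinked.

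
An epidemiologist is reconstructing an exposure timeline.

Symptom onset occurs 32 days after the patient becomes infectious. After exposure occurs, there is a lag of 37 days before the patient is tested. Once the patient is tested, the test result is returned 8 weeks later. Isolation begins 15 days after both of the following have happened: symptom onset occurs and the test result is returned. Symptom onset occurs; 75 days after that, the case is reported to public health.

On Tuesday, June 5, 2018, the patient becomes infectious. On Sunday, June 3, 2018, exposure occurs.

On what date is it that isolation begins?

The patient becomes infectious: Jun 5, 2018.
Symptom onset occurs: Jun 5, 2018 + 32 days = Jul 7, 2018.
Exposure occurs: Jun 3, 2018.
The patient is tested: Jun 3, 2018 + 37 days = Jul 10, 2018.
The test result is returned: Jul 10, 2018 + 8 weeks = Sep 4, 2018.
Both prerequisites met — symptom onset occurs (Jul 7, 2018), the test result is returned (Sep 4, 2018); the later is Sep 4, 2018.
Isolation begins: Sep 4, 2018 + 15 days = Sep 19, 2018.

Wednesday, September 19, 2018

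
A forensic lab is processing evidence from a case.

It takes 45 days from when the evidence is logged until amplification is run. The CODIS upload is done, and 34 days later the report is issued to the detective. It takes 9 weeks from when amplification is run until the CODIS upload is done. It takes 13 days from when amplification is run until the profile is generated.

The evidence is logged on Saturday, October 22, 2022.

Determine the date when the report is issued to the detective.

The evidence is logged: Oct 22, 2022.
Amplification is run: Oct 22, 2022 + 45 days = Dec 6, 2022.
The CODIS upload is done: Dec 6, 2022 + 9 weeks = Feb 7, 2023.
The report is issued to the detective: Feb 7, 2023 + 34 days = Mar 13, 2023.

Monday, March 13, 2023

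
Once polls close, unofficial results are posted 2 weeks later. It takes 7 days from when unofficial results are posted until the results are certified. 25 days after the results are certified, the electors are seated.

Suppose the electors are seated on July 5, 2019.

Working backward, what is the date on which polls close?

The electors are seated: Jul 5, 2019.
The results are certified: Jul 5, 2019 − 25 days = Jun 10, 2019.
Unofficial results are posted: Jun 10, 2019 − 7 days = Jun 3, 2019.
Polls close: Jun 3, 2019 − 2 weeks = May 20, 2019.

May 20, 2019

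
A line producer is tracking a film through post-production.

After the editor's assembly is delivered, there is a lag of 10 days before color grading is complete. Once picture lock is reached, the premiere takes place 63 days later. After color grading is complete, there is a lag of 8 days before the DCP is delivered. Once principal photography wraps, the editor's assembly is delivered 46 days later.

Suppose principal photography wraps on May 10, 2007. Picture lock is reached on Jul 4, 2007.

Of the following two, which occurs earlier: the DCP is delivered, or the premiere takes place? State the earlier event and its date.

Principal photography wraps: May 10, 2007.
The editor's assembly is delivered: May 10, 2007 + 46 days = Jun 25, 2007.
Color grading is complete: Jun 25, 2007 + 10 days = Jul 5, 2007.
The DCP is delivered: Jul 5, 2007 + 8 days = Jul 13, 2007.
Picture lock is reached: Jul 4, 2007.
The premiere takes place: Jul 4, 2007 + 63 days = Sep 5, 2007.
Comparing: the DCP is delivered on Jul 13, 2007 vs the premiere takes place on Sep 5, 2007. Earlier: the DCP is delivered.

The DCP is delivered — Jul 13, 2007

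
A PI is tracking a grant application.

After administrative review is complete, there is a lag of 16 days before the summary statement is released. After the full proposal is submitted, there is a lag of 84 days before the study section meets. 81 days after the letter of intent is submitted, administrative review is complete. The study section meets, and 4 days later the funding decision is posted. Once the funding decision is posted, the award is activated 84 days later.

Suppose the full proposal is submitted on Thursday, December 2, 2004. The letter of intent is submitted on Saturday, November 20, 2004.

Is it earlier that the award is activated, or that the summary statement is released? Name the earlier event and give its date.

The summary statement is released — Friday, February 25, 2005

The full proposal is submitted: Dec 2, 2004.
The study section meets: Dec 2, 2004 + 84 days = Feb 24, 2005.
The funding decision is posted: Feb 24, 2005 + 4 days = Feb 28, 2005.
The award is activated: Feb 28, 2005 + 84 days = May 23, 2005.
The letter of intent is submitted: Nov 20, 2004.
Administrative review is complete: Nov 20, 2004 + 81 days = Feb 9, 2005.
The summary statement is released: Feb 9, 2005 + 16 days = Feb 25, 2005.
Comparing: the award is activated on May 23, 2005 vs the summary statement is released on Feb 25, 2005. Earlier: the summary statement is released.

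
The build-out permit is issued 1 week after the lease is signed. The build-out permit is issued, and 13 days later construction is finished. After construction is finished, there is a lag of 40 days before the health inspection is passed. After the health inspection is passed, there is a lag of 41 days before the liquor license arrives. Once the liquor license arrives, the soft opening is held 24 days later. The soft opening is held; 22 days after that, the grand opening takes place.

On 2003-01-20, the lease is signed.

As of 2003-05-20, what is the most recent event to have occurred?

The lease is signed: Jan 20, 2003.
The build-out permit is issued: Jan 20, 2003 + 1 week = Jan 27, 2003.
Construction is finished: Jan 27, 2003 + 13 days = Feb 9, 2003.
The health inspection is passed: Feb 9, 2003 + 40 days = Mar 21, 2003.
The liquor license arrives: Mar 21, 2003 + 41 days = May 1, 2003.
The soft opening is held: May 1, 2003 + 24 days = May 25, 2003.
The grand opening takes place: May 25, 2003 + 22 days = Jun 16, 2003.
May 20, 2003 falls between when the liquor license arrives (May 1, 2003) and when the soft opening is held (May 25, 2003).

The liquor license arrives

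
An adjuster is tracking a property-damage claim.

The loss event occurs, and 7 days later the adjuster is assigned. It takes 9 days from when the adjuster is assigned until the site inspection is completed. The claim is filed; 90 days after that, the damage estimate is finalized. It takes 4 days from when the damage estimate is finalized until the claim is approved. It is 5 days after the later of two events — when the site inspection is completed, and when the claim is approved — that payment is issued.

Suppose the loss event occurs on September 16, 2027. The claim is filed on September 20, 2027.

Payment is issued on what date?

December 28, 2027

The loss event occurs: Sep 16, 2027.
The adjuster is assigned: Sep 16, 2027 + 7 days = Sep 23, 2027.
The site inspection is completed: Sep 23, 2027 + 9 days = Oct 2, 2027.
The claim is filed: Sep 20, 2027.
The damage estimate is finalized: Sep 20, 2027 + 90 days = Dec 19, 2027.
The claim is approved: Dec 19, 2027 + 4 days = Dec 23, 2027.
Both prerequisites met — the site inspection is completed (Oct 2, 2027), the claim is approved (Dec 23, 2027); the later is Dec 23, 2027.
Payment is issued: Dec 23, 2027 + 5 days = Dec 28, 2027.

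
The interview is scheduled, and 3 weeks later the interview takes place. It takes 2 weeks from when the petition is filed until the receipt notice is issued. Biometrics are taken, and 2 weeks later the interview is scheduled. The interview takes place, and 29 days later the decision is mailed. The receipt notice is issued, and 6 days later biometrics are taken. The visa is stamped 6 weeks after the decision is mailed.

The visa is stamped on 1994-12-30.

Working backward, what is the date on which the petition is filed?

1994-08-26

The visa is stamped: Dec 30, 1994.
The decision is mailed: Dec 30, 1994 − 6 weeks = Nov 18, 1994.
The interview takes place: Nov 18, 1994 − 29 days = Oct 20, 1994.
The interview is scheduled: Oct 20, 1994 − 3 weeks = Sep 29, 1994.
Biometrics are taken: Sep 29, 1994 − 2 weeks = Sep 15, 1994.
The receipt notice is issued: Sep 15, 1994 − 6 days = Sep 9, 1994.
The petition is filed: Sep 9, 1994 − 2 weeks = Aug 26, 1994.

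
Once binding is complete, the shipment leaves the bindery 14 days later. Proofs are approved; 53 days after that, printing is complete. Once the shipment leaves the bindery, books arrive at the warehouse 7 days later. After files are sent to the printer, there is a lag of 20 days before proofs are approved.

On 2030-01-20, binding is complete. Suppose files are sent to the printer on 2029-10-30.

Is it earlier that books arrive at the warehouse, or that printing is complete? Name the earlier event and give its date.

Printing is complete — 2030-01-11

Binding is complete: Jan 20, 2030.
The shipment leaves the bindery: Jan 20, 2030 + 14 days = Feb 3, 2030.
Books arrive at the warehouse: Feb 3, 2030 + 7 days = Feb 10, 2030.
Files are sent to the printer: Oct 30, 2029.
Proofs are approved: Oct 30, 2029 + 20 days = Nov 19, 2029.
Printing is complete: Nov 19, 2029 + 53 days = Jan 11, 2030.
Comparing: books arrive at the warehouse on Feb 10, 2030 vs printing is complete on Jan 11, 2030. Earlier: printing is complete.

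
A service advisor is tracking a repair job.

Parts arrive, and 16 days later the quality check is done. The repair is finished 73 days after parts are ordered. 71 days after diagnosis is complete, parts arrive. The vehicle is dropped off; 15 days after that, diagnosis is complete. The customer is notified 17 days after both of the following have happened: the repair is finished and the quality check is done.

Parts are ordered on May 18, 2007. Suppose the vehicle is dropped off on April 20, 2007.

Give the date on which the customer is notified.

Parts are ordered: May 18, 2007.
The repair is finished: May 18, 2007 + 73 days = Jul 30, 2007.
The vehicle is dropped off: Apr 20, 2007.
Diagnosis is complete: Apr 20, 2007 + 15 days = May 5, 2007.
Parts arrive: May 5, 2007 + 71 days = Jul 15, 2007.
The quality check is done: Jul 15, 2007 + 16 days = Jul 31, 2007.
Both prerequisites met — the repair is finished (Jul 30, 2007), the quality check is done (Jul 31, 2007); the later is Jul 31, 2007.
The customer is notified: Jul 31, 2007 + 17 days = Aug 17, 2007.

August 17, 2007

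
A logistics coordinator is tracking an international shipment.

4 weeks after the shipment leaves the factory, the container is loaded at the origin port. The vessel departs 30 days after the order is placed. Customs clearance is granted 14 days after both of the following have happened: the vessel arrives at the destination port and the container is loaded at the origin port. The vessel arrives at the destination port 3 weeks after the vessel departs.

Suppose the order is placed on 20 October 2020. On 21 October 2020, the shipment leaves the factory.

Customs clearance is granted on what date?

The order is placed: Oct 20, 2020.
The vessel departs: Oct 20, 2020 + 30 days = Nov 19, 2020.
The vessel arrives at the destination port: Nov 19, 2020 + 3 weeks = Dec 10, 2020.
The shipment leaves the factory: Oct 21, 2020.
The container is loaded at the origin port: Oct 21, 2020 + 4 weeks = Nov 18, 2020.
Both prerequisites met — the vessel arrives at the destination port (Dec 10, 2020), the container is loaded at the origin port (Nov 18, 2020); the later is Dec 10, 2020.
Customs clearance is granted: Dec 10, 2020 + 14 days = Dec 24, 2020.

24 December 2020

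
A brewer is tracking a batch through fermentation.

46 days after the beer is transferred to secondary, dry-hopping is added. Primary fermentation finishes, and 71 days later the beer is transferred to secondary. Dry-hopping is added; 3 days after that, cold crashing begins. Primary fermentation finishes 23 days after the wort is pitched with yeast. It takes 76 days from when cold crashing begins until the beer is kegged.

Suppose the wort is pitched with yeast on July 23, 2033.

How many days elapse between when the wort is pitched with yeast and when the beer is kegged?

Causal path: the wort is pitched with yeast → primary fermentation finishes → the beer is transferred to secondary → dry-hopping is added → cold crashing begins → the beer is kegged.
Total delay along the path: 23 + 71 + 46 + 3 + 76 = 219 days.

219 days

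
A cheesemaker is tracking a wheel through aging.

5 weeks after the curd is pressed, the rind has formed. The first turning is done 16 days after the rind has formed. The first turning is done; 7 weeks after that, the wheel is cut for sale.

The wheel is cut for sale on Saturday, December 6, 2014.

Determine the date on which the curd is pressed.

The wheel is cut for sale: Dec 6, 2014.
The first turning is done: Dec 6, 2014 − 7 weeks = Oct 18, 2014.
The rind has formed: Oct 18, 2014 − 16 days = Oct 2, 2014.
The curd is pressed: Oct 2, 2014 − 5 weeks = Aug 28, 2014.

Thursday, August 28, 2014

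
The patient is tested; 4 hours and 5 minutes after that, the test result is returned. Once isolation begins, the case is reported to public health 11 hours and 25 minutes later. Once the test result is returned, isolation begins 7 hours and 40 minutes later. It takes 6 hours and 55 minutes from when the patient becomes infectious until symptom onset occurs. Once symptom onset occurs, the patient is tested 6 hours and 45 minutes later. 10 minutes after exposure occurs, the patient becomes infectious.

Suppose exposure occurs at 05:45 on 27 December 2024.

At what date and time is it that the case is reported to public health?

18:45 on 28 December 2024

Exposure occurs: 05:45 Dec 27, 2024.
The patient becomes infectious: 05:45 Dec 27, 2024 + 10m = 05:55 Dec 27, 2024.
Symptom onset occurs: 05:55 Dec 27, 2024 + 6h55m = 12:50 Dec 27, 2024.
The patient is tested: 12:50 Dec 27, 2024 + 6h45m = 19:35 Dec 27, 2024.
The test result is returned: 19:35 Dec 27, 2024 + 4h05m = 23:40 Dec 27, 2024.
Isolation begins: 23:40 Dec 27, 2024 + 7h40m = 07:20 Dec 28, 2024.
The case is reported to public health: 07:20 Dec 28, 2024 + 11h25m = 18:45 Dec 28, 2024.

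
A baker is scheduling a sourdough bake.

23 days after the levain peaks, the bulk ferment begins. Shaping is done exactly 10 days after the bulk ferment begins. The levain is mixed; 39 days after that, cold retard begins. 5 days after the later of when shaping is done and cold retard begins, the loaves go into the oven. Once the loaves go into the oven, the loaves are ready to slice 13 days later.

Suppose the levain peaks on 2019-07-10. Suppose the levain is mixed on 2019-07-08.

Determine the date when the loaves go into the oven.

2019-08-21

The levain peaks: Jul 10, 2019.
The bulk ferment begins: Jul 10, 2019 + 23 days = Aug 2, 2019.
Shaping is done: Aug 2, 2019 + 10 days = Aug 12, 2019.
The levain is mixed: Jul 8, 2019.
Cold retard begins: Jul 8, 2019 + 39 days = Aug 16, 2019.
Both prerequisites met — shaping is done (Aug 12, 2019), cold retard begins (Aug 16, 2019); the later is Aug 16, 2019.
The loaves go into the oven: Aug 16, 2019 + 5 days = Aug 21, 2019.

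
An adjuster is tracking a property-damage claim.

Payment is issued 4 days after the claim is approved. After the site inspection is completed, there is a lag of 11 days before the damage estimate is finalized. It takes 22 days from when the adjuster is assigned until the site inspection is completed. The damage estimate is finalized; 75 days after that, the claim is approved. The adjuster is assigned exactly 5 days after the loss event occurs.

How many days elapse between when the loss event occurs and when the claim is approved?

113 days

Causal path: the loss event occurs → the adjuster is assigned → the site inspection is completed → the damage estimate is finalized → the claim is approved.
Total delay along the path: 5 + 22 + 11 + 75 = 113 days.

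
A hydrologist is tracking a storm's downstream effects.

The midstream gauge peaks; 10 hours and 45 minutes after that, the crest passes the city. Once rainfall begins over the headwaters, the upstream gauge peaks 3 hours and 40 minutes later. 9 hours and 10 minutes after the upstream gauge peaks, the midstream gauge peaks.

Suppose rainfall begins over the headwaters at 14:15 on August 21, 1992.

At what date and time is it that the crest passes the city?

13:50 on August 22, 1992

Rainfall begins over the headwaters: 14:15 Aug 21, 1992.
The upstream gauge peaks: 14:15 Aug 21, 1992 + 3h40m = 17:55 Aug 21, 1992.
The midstream gauge peaks: 17:55 Aug 21, 1992 + 9h10m = 03:05 Aug 22, 1992.
The crest passes the city: 03:05 Aug 22, 1992 + 10h45m = 13:50 Aug 22, 1992.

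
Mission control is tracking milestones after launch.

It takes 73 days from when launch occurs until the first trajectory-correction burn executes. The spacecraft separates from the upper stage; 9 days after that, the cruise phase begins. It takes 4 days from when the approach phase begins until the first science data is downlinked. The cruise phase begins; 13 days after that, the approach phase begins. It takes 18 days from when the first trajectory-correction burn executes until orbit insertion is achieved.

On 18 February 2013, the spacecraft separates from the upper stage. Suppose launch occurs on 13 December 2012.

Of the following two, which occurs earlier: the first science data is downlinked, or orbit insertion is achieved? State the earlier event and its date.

Orbit insertion is achieved — 14 March 2013

The spacecraft separates from the upper stage: Feb 18, 2013.
The cruise phase begins: Feb 18, 2013 + 9 days = Feb 27, 2013.
The approach phase begins: Feb 27, 2013 + 13 days = Mar 12, 2013.
The first science data is downlinked: Mar 12, 2013 + 4 days = Mar 16, 2013.
Launch occurs: Dec 13, 2012.
The first trajectory-correction burn executes: Dec 13, 2012 + 73 days = Feb 24, 2013.
Orbit insertion is achieved: Feb 24, 2013 + 18 days = Mar 14, 2013.
Comparing: the first science data is downlinked on Mar 16, 2013 vs orbit insertion is achieved on Mar 14, 2013. Earlier: orbit insertion is achieved.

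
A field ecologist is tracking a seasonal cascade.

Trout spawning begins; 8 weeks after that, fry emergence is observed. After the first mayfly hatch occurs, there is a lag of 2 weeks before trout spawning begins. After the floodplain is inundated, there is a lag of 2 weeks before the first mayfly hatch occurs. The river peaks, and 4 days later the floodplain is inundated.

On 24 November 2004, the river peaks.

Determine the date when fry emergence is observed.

20 February 2005

The river peaks: Nov 24, 2004.
The floodplain is inundated: Nov 24, 2004 + 4 days = Nov 28, 2004.
The first mayfly hatch occurs: Nov 28, 2004 + 2 weeks = Dec 12, 2004.
Trout spawning begins: Dec 12, 2004 + 2 weeks = Dec 26, 2004.
Fry emergence is observed: Dec 26, 2004 + 8 weeks = Feb 20, 2005.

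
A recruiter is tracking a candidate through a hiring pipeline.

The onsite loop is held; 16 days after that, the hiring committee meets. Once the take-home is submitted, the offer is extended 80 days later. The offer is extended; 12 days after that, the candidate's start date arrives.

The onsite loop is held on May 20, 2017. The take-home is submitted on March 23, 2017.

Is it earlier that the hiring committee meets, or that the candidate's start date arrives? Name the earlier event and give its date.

The hiring committee meets — June 5, 2017

The onsite loop is held: May 20, 2017.
The hiring committee meets: May 20, 2017 + 16 days = Jun 5, 2017.
The take-home is submitted: Mar 23, 2017.
The offer is extended: Mar 23, 2017 + 80 days = Jun 11, 2017.
The candidate's start date arrives: Jun 11, 2017 + 12 days = Jun 23, 2017.
Comparing: the hiring committee meets on Jun 5, 2017 vs the candidate's start date arrives on Jun 23, 2017. Earlier: the hiring committee meets.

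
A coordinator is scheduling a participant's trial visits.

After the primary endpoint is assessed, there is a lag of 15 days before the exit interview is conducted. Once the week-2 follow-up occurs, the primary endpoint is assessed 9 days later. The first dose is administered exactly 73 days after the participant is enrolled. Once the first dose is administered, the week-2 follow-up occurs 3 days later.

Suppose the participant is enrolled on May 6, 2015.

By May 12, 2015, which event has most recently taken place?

The participant is enrolled

The participant is enrolled: May 6, 2015.
The first dose is administered: May 6, 2015 + 73 days = Jul 18, 2015.
The week-2 follow-up occurs: Jul 18, 2015 + 3 days = Jul 21, 2015.
The primary endpoint is assessed: Jul 21, 2015 + 9 days = Jul 30, 2015.
The exit interview is conducted: Jul 30, 2015 + 15 days = Aug 14, 2015.
May 12, 2015 falls between when the participant is enrolled (May 6, 2015) and when the first dose is administered (Jul 18, 2015).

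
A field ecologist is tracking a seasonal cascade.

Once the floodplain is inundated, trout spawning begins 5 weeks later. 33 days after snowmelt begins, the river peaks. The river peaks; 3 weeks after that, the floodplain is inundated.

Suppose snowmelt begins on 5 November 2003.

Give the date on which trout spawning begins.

Snowmelt begins: Nov 5, 2003.
The river peaks: Nov 5, 2003 + 33 days = Dec 8, 2003.
The floodplain is inundated: Dec 8, 2003 + 3 weeks = Dec 29, 2003.
Trout spawning begins: Dec 29, 2003 + 5 weeks = Feb 2, 2004.

2 February 2004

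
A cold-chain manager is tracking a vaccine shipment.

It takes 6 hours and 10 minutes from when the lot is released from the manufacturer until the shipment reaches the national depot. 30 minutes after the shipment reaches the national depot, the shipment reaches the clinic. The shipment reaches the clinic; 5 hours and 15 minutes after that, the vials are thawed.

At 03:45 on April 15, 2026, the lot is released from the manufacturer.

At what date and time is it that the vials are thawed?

The lot is released from the manufacturer: 03:45 Apr 15, 2026.
The shipment reaches the national depot: 03:45 Apr 15, 2026 + 6h10m = 09:55 Apr 15, 2026.
The shipment reaches the clinic: 09:55 Apr 15, 2026 + 30m = 10:25 Apr 15, 2026.
The vials are thawed: 10:25 Apr 15, 2026 + 5h15m = 15:40 Apr 15, 2026.

15:40 on April 15, 2026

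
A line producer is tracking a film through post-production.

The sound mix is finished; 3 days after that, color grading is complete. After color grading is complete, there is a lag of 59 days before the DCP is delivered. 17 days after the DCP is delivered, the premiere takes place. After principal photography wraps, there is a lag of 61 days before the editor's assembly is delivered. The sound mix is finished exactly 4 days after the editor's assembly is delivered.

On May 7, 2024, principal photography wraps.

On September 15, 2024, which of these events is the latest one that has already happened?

Principal photography wraps: May 7, 2024.
The editor's assembly is delivered: May 7, 2024 + 61 days = Jul 7, 2024.
The sound mix is finished: Jul 7, 2024 + 4 days = Jul 11, 2024.
Color grading is complete: Jul 11, 2024 + 3 days = Jul 14, 2024.
The DCP is delivered: Jul 14, 2024 + 59 days = Sep 11, 2024.
The premiere takes place: Sep 11, 2024 + 17 days = Sep 28, 2024.
Sep 15, 2024 falls between when the DCP is delivered (Sep 11, 2024) and when the premiere takes place (Sep 28, 2024).

The DCP is delivered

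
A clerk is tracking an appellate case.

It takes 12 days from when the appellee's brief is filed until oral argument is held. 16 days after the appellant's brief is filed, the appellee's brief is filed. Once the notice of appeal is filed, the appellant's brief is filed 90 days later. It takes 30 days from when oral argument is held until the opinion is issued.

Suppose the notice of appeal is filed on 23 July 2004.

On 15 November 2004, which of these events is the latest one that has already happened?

The notice of appeal is filed: Jul 23, 2004.
The appellant's brief is filed: Jul 23, 2004 + 90 days = Oct 21, 2004.
The appellee's brief is filed: Oct 21, 2004 + 16 days = Nov 6, 2004.
Oral argument is held: Nov 6, 2004 + 12 days = Nov 18, 2004.
The opinion is issued: Nov 18, 2004 + 30 days = Dec 18, 2004.
Nov 15, 2004 falls between when the appellee's brief is filed (Nov 6, 2004) and when oral argument is held (Nov 18, 2004).

The appellee's brief is filed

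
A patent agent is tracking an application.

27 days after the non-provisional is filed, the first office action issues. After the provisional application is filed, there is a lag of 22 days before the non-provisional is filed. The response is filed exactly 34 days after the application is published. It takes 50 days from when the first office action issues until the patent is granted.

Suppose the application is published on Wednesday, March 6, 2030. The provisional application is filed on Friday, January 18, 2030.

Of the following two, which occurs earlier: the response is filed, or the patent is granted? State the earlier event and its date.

The response is filed — Tuesday, April 9, 2030

The application is published: Mar 6, 2030.
The response is filed: Mar 6, 2030 + 34 days = Apr 9, 2030.
The provisional application is filed: Jan 18, 2030.
The non-provisional is filed: Jan 18, 2030 + 22 days = Feb 9, 2030.
The first office action issues: Feb 9, 2030 + 27 days = Mar 8, 2030.
The patent is granted: Mar 8, 2030 + 50 days = Apr 27, 2030.
Comparing: the response is filed on Apr 9, 2030 vs the patent is granted on Apr 27, 2030. Earlier: the response is filed.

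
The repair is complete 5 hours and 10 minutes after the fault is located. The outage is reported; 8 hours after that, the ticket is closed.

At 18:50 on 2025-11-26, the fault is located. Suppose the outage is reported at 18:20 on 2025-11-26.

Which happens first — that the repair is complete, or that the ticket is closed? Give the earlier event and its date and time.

The repair is complete — 00:00 on 2025-11-27

The fault is located: 18:50 Nov 26, 2025.
The repair is complete: 18:50 Nov 26, 2025 + 5h10m = 00:00 Nov 27, 2025.
The outage is reported: 18:20 Nov 26, 2025.
The ticket is closed: 18:20 Nov 26, 2025 + 8h = 02:20 Nov 27, 2025.
Comparing: the repair is complete at 00:00 Nov 27, 2025 vs the ticket is closed at 02:20 Nov 27, 2025. Earlier: the repair is complete.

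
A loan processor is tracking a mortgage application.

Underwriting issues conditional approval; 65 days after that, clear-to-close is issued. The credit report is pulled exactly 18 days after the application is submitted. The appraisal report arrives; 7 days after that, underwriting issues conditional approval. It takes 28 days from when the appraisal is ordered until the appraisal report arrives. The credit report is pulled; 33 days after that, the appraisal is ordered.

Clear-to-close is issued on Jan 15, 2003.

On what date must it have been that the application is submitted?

Aug 17, 2002

Clear-to-close is issued: Jan 15, 2003.
Underwriting issues conditional approval: Jan 15, 2003 − 65 days = Nov 11, 2002.
The appraisal report arrives: Nov 11, 2002 − 7 days = Nov 4, 2002.
The appraisal is ordered: Nov 4, 2002 − 28 days = Oct 7, 2002.
The credit report is pulled: Oct 7, 2002 − 33 days = Sep 4, 2002.
The application is submitted: Sep 4, 2002 − 18 days = Aug 17, 2002.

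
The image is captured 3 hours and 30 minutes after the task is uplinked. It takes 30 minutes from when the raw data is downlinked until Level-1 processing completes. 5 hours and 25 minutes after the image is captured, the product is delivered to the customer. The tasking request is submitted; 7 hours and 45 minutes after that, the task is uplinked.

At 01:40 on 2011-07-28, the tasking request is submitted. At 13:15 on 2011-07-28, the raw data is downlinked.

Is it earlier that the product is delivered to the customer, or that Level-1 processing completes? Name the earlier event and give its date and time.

The tasking request is submitted: 01:40 Jul 28, 2011.
The task is uplinked: 01:40 Jul 28, 2011 + 7h45m = 09:25 Jul 28, 2011.
The image is captured: 09:25 Jul 28, 2011 + 3h30m = 12:55 Jul 28, 2011.
The product is delivered to the customer: 12:55 Jul 28, 2011 + 5h25m = 18:20 Jul 28, 2011.
The raw data is downlinked: 13:15 Jul 28, 2011.
Level-1 processing completes: 13:15 Jul 28, 2011 + 30m = 13:45 Jul 28, 2011.
Comparing: the product is delivered to the customer at 18:20 Jul 28, 2011 vs Level-1 processing completes at 13:45 Jul 28, 2011. Earlier: Level-1 processing completes.

Level-1 processing completes — 13:45 on 2011-07-28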